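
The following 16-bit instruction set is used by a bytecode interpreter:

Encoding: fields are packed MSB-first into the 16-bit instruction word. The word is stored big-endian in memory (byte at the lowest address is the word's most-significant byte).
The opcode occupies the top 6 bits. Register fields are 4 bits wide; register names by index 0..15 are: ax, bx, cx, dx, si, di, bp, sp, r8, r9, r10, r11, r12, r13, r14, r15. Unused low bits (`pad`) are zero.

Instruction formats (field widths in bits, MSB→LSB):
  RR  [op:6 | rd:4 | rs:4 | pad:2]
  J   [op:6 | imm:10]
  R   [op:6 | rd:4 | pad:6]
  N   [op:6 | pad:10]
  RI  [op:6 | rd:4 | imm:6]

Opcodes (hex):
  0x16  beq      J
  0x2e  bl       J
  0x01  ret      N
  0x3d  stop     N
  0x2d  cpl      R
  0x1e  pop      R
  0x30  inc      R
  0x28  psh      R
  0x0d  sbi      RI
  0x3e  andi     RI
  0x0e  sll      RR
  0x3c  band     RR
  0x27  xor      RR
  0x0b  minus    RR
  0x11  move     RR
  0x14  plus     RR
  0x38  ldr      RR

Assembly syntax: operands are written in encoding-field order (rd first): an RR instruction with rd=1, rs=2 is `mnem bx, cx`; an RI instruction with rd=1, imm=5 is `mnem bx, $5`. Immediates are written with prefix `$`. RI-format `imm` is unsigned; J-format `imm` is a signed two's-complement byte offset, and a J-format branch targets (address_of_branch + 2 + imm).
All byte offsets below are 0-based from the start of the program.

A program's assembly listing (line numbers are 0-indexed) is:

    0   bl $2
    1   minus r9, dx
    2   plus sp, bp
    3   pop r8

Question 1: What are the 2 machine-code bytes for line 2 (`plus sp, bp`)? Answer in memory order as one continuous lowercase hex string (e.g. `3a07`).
51d8

L2: plus op=0x14:6|rd=7:4|rs=6:4|pad=0:2 ⇒ 0x51d8 ⇒ big 51 d8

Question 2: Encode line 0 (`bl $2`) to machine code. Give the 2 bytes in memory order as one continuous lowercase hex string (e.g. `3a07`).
b802

L0: bl op=0x2e:6|imm=2:10 ⇒ 0xb802 ⇒ big b8 02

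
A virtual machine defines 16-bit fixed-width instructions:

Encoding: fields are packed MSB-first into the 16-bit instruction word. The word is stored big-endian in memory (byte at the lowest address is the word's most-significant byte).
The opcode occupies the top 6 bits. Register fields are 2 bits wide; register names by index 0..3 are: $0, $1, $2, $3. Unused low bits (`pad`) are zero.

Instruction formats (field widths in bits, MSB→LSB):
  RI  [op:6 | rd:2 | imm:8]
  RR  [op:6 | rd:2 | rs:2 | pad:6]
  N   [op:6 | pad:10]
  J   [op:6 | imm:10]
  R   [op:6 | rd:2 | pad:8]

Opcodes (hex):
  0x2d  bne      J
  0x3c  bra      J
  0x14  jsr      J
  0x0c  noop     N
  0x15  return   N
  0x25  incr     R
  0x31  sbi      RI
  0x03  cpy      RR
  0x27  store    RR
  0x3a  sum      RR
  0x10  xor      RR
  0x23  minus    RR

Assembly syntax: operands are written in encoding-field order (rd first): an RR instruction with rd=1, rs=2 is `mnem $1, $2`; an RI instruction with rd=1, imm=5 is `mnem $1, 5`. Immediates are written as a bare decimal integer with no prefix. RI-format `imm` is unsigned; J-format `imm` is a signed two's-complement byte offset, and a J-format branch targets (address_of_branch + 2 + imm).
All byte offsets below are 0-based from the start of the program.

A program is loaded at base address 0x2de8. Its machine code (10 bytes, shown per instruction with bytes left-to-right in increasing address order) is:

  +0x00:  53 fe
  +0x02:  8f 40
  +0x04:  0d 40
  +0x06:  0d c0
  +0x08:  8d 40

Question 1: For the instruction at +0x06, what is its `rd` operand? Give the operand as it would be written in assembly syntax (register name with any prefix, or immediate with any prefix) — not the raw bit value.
$1

off 0x06: read 0d c0 as big → 0x0dc0
  opcode bits[15:10]=0x3: cpy/RR
  rd: (w>>8)&0x3=0x1 → $1
  rs: (w>>6)&0x3=0x3 → $3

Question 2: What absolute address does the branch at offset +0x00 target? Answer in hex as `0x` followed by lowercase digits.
0x2de8

@+00  big-endian(53 fe) = 0x53fe
  opcode bits[15:10]=0x14: jsr/J
  imm: (w>>0)&0x3ff=0x3fe (s10→-2) → -2
  target = base 0x2de8 + off 0x00 + 2 + imm -2 = 0x2de8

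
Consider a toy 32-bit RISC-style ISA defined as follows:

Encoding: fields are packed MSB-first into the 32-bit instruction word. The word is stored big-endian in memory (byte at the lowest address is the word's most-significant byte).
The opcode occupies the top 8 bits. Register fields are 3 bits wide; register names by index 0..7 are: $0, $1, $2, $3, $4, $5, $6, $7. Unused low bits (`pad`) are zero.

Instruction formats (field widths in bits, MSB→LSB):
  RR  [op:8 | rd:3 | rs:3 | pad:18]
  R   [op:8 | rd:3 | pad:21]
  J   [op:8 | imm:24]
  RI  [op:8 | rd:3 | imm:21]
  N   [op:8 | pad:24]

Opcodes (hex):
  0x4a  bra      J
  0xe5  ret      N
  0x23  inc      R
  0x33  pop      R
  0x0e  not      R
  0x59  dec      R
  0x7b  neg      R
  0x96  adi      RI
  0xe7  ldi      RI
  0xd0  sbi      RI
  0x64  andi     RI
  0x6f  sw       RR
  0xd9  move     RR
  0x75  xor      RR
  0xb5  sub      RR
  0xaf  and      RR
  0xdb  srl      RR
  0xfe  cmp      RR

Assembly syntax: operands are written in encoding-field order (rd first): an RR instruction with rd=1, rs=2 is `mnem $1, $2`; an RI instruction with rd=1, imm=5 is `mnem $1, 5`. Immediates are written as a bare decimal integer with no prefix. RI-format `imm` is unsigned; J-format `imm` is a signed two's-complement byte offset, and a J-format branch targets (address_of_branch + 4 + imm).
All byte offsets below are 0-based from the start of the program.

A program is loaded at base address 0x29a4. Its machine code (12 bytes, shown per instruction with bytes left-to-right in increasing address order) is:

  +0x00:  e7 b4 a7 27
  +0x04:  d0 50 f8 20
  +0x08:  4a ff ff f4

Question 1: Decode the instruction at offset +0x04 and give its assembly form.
+0x04: d0 50 f8 20 ⇒ word 0xd050f820 (big)
  top 8b → 0xd0 → sbi [RI]
  [23:21] rd=2 = $2
  [20:0] imm=1112096 = 1112096

sbi $2, 1112096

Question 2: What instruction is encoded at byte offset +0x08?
+0x08: 4a ff ff f4 ⇒ word 0x4afffff4 (big)
  top 8b → 0x4a → bra [J]
  imm@[23:0]=0xfffff4 (s24→-12) ⇒ -12

bra -12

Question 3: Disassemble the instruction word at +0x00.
+0x00: e7 b4 a7 27 ⇒ word 0xe7b4a727 (big)
  opcode bits[31:24]=0xe7: ldi/RI
  [23:21] rd=5 = $5
  [20:0] imm=1353511 = 1353511

ldi $5, 1353511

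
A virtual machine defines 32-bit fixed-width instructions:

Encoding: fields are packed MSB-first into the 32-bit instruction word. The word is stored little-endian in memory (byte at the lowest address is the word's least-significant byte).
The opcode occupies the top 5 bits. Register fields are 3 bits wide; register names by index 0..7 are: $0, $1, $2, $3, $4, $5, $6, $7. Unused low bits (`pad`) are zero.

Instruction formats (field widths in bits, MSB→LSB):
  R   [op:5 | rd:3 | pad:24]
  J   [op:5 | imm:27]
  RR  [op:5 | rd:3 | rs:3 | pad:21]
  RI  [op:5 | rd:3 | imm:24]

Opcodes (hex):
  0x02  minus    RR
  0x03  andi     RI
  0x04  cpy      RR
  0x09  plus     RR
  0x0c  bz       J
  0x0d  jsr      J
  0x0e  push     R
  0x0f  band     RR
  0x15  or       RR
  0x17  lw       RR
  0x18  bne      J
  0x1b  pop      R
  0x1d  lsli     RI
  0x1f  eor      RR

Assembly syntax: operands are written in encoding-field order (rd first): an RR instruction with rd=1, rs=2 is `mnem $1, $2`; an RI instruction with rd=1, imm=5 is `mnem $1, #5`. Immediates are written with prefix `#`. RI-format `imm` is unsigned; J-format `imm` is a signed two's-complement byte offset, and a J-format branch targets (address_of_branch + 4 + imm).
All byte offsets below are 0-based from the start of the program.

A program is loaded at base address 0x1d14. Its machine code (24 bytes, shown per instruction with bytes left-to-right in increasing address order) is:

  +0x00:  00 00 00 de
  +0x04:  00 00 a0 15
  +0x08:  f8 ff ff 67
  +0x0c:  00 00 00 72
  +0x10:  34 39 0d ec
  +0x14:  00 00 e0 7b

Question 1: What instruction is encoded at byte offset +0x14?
[14] 00 00 e0 7b → 0x7be00000
  opcode bits[31:27]=0xf: band/RR
  rd: (w>>24)&0x7=0x3 → $3
  rs: (w>>21)&0x7=0x7 → $7

band $3, $7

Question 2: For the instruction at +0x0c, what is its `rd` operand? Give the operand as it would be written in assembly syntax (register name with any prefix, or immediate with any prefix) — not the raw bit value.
+0x0c: 00 00 00 72 ⇒ word 0x72000000 (little)
  top 5b → 0xe → push [R]
  rd: (w>>24)&0x7=0x2 → $2

$2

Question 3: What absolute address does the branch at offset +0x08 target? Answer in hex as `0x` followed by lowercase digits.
0x1d18

+0x08: f8 ff ff 67 ⇒ word 0x67fffff8 (little)
  top 5b → 0xc → bz [J]
  [26:0] imm=134217720 (s27→-8) = #-8
  target = base 0x1d14 + off 0x08 + 4 + imm -8 = 0x1d18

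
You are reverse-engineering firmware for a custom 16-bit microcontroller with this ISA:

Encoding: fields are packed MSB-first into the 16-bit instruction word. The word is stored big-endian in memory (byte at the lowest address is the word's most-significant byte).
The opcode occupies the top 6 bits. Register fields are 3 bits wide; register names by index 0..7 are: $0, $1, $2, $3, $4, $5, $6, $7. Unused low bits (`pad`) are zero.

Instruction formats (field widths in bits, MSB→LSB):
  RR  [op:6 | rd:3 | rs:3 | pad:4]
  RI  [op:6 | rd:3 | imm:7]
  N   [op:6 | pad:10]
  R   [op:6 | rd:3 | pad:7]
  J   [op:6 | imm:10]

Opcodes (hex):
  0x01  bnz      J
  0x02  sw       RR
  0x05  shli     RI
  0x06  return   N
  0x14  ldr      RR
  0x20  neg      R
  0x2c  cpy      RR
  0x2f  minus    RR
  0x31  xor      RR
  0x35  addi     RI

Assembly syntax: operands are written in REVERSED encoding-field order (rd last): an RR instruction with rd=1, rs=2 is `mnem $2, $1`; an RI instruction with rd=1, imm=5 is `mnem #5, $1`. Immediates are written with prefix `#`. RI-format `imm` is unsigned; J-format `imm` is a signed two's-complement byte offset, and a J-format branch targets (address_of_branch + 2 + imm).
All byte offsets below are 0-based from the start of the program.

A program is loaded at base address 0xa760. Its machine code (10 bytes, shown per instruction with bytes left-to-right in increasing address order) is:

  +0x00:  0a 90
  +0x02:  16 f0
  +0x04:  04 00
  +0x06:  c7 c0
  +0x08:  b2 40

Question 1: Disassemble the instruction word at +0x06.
[06] c7 c0 → 0xc7c0
  opcode bits[15:10]=0x31: xor/RR
  rd: (w>>7)&0x7=0x7 → $7
  rs: (w>>4)&0x7=0x4 → $4

xor $4, $7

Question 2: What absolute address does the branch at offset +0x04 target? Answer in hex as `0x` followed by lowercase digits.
off 0x04: read 04 00 as big → 0x0400
  op=0x0400>>10=0x1 ⇒ bnz (J)
  [9:0] imm=0 = #0
  target = base 0xa760 + off 0x04 + 2 + imm 0 = 0xa766

0xa766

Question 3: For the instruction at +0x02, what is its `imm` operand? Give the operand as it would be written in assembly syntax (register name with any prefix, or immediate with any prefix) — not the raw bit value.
@+02  big-endian(16 f0) = 0x16f0
  op=0x16f0>>10=0x5 ⇒ shli (RI)
  rd: (w>>7)&0x7=0x5 → $5
  imm: (w>>0)&0x7f=0x70 → #112

#112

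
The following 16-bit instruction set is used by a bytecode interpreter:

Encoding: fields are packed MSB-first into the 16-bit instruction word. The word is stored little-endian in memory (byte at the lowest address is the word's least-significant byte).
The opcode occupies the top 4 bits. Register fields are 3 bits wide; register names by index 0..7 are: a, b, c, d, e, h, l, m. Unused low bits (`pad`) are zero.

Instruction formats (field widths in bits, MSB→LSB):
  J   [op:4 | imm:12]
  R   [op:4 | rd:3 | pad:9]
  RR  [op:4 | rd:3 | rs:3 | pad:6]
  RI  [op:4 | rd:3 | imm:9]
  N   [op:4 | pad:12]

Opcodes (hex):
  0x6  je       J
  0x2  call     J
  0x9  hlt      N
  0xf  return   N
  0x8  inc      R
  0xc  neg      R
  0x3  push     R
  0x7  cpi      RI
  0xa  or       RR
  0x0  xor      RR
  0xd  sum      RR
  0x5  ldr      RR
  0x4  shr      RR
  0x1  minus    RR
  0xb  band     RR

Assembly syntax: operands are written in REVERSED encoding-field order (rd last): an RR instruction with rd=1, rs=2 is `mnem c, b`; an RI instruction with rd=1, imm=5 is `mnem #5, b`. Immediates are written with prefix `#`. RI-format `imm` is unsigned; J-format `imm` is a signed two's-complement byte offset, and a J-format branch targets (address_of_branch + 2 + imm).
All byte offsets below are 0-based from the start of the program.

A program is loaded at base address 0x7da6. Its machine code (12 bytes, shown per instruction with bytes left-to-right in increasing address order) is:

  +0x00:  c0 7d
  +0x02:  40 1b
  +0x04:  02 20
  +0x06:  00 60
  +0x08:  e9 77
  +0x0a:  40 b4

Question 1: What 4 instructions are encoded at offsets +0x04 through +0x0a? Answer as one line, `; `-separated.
call #2; je #0; cpi #489, d; band b, c

@+04  little-endian(02 20) = 0x2002
  op=0x2002>>12=0x2 ⇒ call (J)
  [11:0] imm=2 = #2
@+06  little-endian(00 60) = 0x6000
  op=0x6000>>12=0x6 ⇒ je (J)
  [11:0] imm=0 = #0
@+08  little-endian(e9 77) = 0x77e9
  op=0x77e9>>12=0x7 ⇒ cpi (RI)
  [11:9] rd=3 = d
  [8:0] imm=489 = #489
@+0a  little-endian(40 b4) = 0xb440
  op=0xb440>>12=0xb ⇒ band (RR)
  [11:9] rd=2 = c
  [8:6] rs=1 = b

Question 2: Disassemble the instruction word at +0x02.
+0x02: 40 1b ⇒ word 0x1b40 (little)
  op=0x1b40>>12=0x1 ⇒ minus (RR)
  [11:9] rd=5 = h
  [8:6] rs=5 = h

minus h, h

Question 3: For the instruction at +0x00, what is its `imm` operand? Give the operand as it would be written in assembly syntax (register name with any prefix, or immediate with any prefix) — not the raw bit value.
#448

@+00  little-endian(c0 7d) = 0x7dc0
  opcode bits[15:12]=0x7: cpi/RI
  rd@[11:9]=0x6 ⇒ l
  imm@[8:0]=0x1c0 ⇒ #448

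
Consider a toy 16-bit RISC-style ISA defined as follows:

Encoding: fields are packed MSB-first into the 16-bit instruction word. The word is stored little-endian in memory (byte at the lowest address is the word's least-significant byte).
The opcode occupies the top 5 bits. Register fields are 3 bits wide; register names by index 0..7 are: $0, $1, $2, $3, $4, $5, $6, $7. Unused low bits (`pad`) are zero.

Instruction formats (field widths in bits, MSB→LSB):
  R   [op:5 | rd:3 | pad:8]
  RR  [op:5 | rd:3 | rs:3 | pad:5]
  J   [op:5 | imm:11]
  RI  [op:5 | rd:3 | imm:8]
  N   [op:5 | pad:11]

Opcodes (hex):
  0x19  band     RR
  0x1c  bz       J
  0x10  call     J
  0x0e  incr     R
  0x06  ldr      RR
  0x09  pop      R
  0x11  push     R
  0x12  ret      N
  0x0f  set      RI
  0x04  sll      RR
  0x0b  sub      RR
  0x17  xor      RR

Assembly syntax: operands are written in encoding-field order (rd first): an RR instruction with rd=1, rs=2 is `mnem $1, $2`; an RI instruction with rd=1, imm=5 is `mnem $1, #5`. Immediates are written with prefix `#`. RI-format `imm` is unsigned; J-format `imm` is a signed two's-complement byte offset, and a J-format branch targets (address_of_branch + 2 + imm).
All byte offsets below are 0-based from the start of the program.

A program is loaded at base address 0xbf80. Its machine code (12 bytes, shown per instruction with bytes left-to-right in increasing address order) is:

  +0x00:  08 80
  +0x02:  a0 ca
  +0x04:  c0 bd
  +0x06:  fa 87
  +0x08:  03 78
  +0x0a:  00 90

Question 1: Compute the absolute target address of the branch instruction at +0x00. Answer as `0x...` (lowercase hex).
0xbf8a

off 0x00: read 08 80 as little → 0x8008
  op=0x8008>>11=0x10 ⇒ call (J)
  [10:0] imm=8 = #8
  target = base 0xbf80 + off 0x00 + 2 + imm 8 = 0xbf8a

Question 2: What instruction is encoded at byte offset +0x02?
band $2, $5

off 0x02: read a0 ca as little → 0xcaa0
  top 5b → 0x19 → band [RR]
  [10:8] rd=2 = $2
  [7:5] rs=5 = $5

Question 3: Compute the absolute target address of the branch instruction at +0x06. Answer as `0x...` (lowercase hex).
@+06  little-endian(fa 87) = 0x87fa
  opcode bits[15:11]=0x10: call/J
  [10:0] imm=2042 (s11→-6) = #-6
  target = base 0xbf80 + off 0x06 + 2 + imm -6 = 0xbf82

0xbf82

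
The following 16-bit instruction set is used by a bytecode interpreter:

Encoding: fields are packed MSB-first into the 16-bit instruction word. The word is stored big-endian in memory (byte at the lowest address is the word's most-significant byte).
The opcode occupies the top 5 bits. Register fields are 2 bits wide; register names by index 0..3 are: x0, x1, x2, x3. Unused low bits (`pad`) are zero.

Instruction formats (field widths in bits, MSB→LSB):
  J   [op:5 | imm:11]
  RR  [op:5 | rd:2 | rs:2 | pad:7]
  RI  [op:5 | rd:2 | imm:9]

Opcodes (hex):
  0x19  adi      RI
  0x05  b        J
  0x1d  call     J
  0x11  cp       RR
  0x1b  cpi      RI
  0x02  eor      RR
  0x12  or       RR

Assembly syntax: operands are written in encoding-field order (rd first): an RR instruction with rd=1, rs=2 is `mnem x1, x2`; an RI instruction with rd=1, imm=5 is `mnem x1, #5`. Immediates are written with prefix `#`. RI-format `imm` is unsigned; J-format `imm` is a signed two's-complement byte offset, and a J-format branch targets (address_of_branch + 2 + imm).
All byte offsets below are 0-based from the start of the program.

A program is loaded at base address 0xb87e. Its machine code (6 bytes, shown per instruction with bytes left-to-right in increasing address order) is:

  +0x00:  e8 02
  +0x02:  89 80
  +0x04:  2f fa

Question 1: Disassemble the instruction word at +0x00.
@+00  big-endian(e8 02) = 0xe802
  top 5b → 0x1d → call [J]
  imm: (w>>0)&0x7ff=0x2 → #2

call #2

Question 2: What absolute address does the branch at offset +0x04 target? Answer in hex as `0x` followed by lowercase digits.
0xb87e

@+04  big-endian(2f fa) = 0x2ffa
  opcode bits[15:11]=0x5: b/J
  imm@[10:0]=0x7fa (s11→-6) ⇒ #-6
  target = base 0xb87e + off 0x04 + 2 + imm -6 = 0xb87e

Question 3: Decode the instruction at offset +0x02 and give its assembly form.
cp x0, x3

off 0x02: read 89 80 as big → 0x8980
  opcode bits[15:11]=0x11: cp/RR
  rd@[10:9]=0x0 ⇒ x0
  rs@[8:7]=0x3 ⇒ x3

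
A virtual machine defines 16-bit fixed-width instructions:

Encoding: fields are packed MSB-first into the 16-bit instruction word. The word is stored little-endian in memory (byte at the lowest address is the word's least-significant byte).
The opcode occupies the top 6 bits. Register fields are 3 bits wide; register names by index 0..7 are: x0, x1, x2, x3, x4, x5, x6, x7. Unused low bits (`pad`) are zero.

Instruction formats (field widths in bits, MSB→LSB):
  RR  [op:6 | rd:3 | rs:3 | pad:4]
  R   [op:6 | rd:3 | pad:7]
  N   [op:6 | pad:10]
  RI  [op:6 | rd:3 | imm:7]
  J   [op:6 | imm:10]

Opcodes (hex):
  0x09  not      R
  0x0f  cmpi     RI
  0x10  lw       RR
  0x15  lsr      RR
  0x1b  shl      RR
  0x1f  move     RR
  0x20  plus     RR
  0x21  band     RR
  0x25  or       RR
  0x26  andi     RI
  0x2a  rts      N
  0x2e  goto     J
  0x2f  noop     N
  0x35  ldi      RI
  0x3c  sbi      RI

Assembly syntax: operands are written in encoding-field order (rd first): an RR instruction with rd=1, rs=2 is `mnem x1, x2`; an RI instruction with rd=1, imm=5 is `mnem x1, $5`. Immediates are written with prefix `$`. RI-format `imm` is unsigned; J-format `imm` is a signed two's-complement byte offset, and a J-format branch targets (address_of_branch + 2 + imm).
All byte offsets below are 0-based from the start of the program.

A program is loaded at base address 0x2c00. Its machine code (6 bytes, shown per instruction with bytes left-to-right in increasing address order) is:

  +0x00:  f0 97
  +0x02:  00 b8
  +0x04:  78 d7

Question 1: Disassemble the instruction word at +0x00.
or x7, x7

off 0x00: read f0 97 as little → 0x97f0
  opcode bits[15:10]=0x25: or/RR
  rd: (w>>7)&0x7=0x7 → x7
  rs: (w>>4)&0x7=0x7 → x7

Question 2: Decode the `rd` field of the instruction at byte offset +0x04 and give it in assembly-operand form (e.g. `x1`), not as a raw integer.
off 0x04: read 78 d7 as little → 0xd778
  op=0xd778>>10=0x35 ⇒ ldi (RI)
  rd@[9:7]=0x6 ⇒ x6
  imm@[6:0]=0x78 ⇒ $120

x6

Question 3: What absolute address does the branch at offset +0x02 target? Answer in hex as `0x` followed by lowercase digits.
+0x02: 00 b8 ⇒ word 0xb800 (little)
  op=0xb800>>10=0x2e ⇒ goto (J)
  imm: (w>>0)&0x3ff=0x0 → $0
  target = base 0x2c00 + off 0x02 + 2 + imm 0 = 0x2c04

0x2c04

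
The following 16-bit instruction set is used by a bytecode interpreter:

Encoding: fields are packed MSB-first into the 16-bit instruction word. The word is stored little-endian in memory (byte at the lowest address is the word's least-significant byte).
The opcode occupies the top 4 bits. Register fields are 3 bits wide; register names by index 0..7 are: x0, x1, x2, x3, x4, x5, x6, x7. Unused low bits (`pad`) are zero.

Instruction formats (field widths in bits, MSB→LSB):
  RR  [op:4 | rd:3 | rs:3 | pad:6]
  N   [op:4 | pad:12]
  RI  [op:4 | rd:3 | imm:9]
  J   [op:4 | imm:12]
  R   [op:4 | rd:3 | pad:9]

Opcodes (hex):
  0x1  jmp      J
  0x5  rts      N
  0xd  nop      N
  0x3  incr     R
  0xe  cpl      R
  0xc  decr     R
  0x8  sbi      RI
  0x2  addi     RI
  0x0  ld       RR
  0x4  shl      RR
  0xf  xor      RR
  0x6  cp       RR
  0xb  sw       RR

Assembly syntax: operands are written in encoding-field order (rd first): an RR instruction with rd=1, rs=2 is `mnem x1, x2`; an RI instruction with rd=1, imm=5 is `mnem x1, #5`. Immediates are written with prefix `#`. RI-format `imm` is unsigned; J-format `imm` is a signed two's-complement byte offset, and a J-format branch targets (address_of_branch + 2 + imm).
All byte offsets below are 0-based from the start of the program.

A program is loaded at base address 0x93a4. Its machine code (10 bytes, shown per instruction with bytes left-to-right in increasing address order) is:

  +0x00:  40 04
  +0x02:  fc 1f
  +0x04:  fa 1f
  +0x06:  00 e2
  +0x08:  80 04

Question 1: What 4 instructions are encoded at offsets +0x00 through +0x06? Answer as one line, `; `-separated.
ld x2, x1; jmp #-4; jmp #-6; cpl x1

@+00  little-endian(40 04) = 0x0440
  op=0x0440>>12=0x0 ⇒ ld (RR)
  [11:9] rd=2 = x2
  [8:6] rs=1 = x1
@+02  little-endian(fc 1f) = 0x1ffc
  op=0x1ffc>>12=0x1 ⇒ jmp (J)
  [11:0] imm=4092 (s12→-4) = #-4
@+04  little-endian(fa 1f) = 0x1ffa
  op=0x1ffa>>12=0x1 ⇒ jmp (J)
  [11:0] imm=4090 (s12→-6) = #-6
@+06  little-endian(00 e2) = 0xe200
  op=0xe200>>12=0xe ⇒ cpl (R)
  [11:9] rd=1 = x1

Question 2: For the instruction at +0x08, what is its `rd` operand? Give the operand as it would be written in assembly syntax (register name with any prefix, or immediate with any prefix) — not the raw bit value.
@+08  little-endian(80 04) = 0x0480
  opcode bits[15:12]=0x0: ld/RR
  rd@[11:9]=0x2 ⇒ x2
  rs@[8:6]=0x2 ⇒ x2

x2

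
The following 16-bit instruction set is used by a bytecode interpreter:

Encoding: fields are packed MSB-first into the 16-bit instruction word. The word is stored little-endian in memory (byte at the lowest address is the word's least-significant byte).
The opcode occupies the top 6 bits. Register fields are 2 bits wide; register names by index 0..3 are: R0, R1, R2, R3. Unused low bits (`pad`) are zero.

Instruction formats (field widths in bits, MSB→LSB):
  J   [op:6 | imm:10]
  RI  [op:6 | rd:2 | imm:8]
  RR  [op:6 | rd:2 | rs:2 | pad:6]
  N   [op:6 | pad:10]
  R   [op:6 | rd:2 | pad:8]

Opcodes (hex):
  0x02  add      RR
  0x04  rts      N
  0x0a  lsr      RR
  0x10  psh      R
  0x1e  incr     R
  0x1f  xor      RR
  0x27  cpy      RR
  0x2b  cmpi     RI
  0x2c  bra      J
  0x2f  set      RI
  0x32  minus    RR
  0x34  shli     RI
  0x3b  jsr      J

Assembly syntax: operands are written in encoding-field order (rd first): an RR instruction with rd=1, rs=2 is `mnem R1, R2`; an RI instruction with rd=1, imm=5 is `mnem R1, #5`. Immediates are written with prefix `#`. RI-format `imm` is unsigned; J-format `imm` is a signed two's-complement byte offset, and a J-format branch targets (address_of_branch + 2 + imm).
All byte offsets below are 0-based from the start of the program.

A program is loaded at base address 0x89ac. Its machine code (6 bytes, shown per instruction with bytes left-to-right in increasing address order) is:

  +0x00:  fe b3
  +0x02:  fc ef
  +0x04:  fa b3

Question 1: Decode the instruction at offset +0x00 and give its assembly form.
bra #-2

off 0x00: read fe b3 as little → 0xb3fe
  top 6b → 0x2c → bra [J]
  imm@[9:0]=0x3fe (s10→-2) ⇒ #-2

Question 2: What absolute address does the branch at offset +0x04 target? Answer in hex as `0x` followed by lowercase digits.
+0x04: fa b3 ⇒ word 0xb3fa (little)
  top 6b → 0x2c → bra [J]
  imm@[9:0]=0x3fa (s10→-6) ⇒ #-6
  target = base 0x89ac + off 0x04 + 2 + imm -6 = 0x89ac

0x89ac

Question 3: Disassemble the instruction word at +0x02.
jsr #-4

off 0x02: read fc ef as little → 0xeffc
  op=0xeffc>>10=0x3b ⇒ jsr (J)
  [9:0] imm=1020 (s10→-4) = #-4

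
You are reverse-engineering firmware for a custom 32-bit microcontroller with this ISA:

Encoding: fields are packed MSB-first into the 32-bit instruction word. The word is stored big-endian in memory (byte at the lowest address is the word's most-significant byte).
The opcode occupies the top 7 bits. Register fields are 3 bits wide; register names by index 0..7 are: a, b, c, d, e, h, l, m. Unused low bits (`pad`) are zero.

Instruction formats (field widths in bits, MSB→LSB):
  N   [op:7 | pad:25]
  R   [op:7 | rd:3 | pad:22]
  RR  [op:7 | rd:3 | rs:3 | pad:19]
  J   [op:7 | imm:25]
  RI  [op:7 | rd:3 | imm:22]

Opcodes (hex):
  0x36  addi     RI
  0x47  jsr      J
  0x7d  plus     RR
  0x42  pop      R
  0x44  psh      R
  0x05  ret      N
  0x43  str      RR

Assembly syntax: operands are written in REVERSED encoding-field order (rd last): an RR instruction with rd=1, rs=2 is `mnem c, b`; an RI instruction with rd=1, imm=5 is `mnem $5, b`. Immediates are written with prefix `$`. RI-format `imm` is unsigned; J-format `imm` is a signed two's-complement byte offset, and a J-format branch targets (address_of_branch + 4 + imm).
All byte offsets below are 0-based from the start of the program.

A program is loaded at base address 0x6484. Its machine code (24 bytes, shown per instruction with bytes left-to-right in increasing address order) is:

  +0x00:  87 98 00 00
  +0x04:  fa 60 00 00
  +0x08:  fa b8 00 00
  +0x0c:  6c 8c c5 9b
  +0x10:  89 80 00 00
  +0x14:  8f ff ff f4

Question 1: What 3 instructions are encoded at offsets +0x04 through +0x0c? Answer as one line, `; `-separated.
+0x04: fa 60 00 00 ⇒ word 0xfa600000 (big)
  op=0xfa600000>>25=0x7d ⇒ plus (RR)
  rd: (w>>22)&0x7=0x1 → b
  rs: (w>>19)&0x7=0x4 → e
+0x08: fa b8 00 00 ⇒ word 0xfab80000 (big)
  op=0xfab80000>>25=0x7d ⇒ plus (RR)
  rd: (w>>22)&0x7=0x2 → c
  rs: (w>>19)&0x7=0x7 → m
+0x0c: 6c 8c c5 9b ⇒ word 0x6c8cc59b (big)
  op=0x6c8cc59b>>25=0x36 ⇒ addi (RI)
  rd: (w>>22)&0x7=0x2 → c
  imm: (w>>0)&0x3fffff=0xcc59b → $837019

plus e, b; plus m, c; addi $837019, c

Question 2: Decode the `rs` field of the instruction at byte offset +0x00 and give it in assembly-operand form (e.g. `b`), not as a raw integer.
+0x00: 87 98 00 00 ⇒ word 0x87980000 (big)
  top 7b → 0x43 → str [RR]
  [24:22] rd=6 = l
  [21:19] rs=3 = d

d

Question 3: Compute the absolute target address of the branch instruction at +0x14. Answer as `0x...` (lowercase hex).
off 0x14: read 8f ff ff f4 as big → 0x8ffffff4
  top 7b → 0x47 → jsr [J]
  imm: (w>>0)&0x1ffffff=0x1fffff4 (s25→-12) → $-12
  target = base 0x6484 + off 0x14 + 4 + imm -12 = 0x6490

0x6490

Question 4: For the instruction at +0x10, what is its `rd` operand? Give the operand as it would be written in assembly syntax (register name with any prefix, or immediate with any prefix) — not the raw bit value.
l

[10] 89 80 00 00 → 0x89800000
  top 7b → 0x44 → psh [R]
  rd: (w>>22)&0x7=0x6 → l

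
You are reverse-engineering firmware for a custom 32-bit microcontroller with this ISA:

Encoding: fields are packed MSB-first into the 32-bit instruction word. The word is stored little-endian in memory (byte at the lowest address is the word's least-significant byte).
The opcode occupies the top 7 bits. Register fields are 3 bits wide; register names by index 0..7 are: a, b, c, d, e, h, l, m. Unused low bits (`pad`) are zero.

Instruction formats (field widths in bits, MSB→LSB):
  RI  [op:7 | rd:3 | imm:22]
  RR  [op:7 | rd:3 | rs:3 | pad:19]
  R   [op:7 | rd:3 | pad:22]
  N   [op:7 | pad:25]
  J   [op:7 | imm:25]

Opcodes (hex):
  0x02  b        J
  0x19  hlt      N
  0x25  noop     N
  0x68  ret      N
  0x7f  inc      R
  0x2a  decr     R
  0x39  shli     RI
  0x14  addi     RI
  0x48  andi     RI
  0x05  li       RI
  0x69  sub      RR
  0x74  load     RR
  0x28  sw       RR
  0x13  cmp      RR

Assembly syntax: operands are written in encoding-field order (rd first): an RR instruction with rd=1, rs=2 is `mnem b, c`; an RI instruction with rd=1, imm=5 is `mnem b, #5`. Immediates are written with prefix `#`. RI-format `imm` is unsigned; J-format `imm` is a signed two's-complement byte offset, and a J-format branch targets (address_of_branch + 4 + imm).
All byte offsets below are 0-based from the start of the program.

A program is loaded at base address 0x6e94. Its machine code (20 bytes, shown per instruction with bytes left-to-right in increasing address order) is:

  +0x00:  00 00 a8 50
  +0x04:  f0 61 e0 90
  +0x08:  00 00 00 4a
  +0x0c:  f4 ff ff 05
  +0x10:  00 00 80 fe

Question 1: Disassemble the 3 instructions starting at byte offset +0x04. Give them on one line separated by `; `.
andi d, #2122224; noop; b #-12

@+04  little-endian(f0 61 e0 90) = 0x90e061f0
  top 7b → 0x48 → andi [RI]
  [24:22] rd=3 = d
  [21:0] imm=2122224 = #2122224
@+08  little-endian(00 00 00 4a) = 0x4a000000
  top 7b → 0x25 → noop [N]
@+0c  little-endian(f4 ff ff 05) = 0x05fffff4
  top 7b → 0x2 → b [J]
  [24:0] imm=33554420 (s25→-12) = #-12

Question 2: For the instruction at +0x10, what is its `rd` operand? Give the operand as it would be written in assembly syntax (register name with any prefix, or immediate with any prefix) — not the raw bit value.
@+10  little-endian(00 00 80 fe) = 0xfe800000
  top 7b → 0x7f → inc [R]
  rd@[24:22]=0x2 ⇒ c

c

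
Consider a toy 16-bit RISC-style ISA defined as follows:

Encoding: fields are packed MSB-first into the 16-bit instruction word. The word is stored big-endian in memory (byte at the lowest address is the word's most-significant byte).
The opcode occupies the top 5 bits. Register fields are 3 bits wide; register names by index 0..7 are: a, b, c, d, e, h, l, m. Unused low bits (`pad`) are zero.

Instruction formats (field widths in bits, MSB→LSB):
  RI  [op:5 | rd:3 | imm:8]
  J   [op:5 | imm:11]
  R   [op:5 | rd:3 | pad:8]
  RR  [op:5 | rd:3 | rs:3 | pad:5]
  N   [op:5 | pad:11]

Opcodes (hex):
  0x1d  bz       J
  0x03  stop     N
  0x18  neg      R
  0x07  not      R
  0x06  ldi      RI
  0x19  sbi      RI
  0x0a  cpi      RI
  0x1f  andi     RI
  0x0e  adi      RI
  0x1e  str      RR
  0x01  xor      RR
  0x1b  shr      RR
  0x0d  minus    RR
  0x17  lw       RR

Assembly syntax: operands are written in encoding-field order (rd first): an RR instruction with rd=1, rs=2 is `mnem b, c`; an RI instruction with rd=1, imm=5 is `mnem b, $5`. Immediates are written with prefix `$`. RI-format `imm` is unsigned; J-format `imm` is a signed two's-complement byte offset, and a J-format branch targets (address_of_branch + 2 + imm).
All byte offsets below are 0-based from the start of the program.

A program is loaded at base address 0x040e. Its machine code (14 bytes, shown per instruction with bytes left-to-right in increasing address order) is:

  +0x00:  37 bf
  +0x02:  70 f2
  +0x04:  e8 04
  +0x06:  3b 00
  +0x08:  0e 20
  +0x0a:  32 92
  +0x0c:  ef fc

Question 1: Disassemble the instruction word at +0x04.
bz $4

+0x04: e8 04 ⇒ word 0xe804 (big)
  opcode bits[15:11]=0x1d: bz/J
  imm: (w>>0)&0x7ff=0x4 → $4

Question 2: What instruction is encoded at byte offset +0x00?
ldi m, $191

[00] 37 bf → 0x37bf
  op=0x37bf>>11=0x6 ⇒ ldi (RI)
  [10:8] rd=7 = m
  [7:0] imm=191 = $191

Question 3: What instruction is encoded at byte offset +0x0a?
@+0a  big-endian(32 92) = 0x3292
  opcode bits[15:11]=0x6: ldi/RI
  [10:8] rd=2 = c
  [7:0] imm=146 = $146

ldi c, $146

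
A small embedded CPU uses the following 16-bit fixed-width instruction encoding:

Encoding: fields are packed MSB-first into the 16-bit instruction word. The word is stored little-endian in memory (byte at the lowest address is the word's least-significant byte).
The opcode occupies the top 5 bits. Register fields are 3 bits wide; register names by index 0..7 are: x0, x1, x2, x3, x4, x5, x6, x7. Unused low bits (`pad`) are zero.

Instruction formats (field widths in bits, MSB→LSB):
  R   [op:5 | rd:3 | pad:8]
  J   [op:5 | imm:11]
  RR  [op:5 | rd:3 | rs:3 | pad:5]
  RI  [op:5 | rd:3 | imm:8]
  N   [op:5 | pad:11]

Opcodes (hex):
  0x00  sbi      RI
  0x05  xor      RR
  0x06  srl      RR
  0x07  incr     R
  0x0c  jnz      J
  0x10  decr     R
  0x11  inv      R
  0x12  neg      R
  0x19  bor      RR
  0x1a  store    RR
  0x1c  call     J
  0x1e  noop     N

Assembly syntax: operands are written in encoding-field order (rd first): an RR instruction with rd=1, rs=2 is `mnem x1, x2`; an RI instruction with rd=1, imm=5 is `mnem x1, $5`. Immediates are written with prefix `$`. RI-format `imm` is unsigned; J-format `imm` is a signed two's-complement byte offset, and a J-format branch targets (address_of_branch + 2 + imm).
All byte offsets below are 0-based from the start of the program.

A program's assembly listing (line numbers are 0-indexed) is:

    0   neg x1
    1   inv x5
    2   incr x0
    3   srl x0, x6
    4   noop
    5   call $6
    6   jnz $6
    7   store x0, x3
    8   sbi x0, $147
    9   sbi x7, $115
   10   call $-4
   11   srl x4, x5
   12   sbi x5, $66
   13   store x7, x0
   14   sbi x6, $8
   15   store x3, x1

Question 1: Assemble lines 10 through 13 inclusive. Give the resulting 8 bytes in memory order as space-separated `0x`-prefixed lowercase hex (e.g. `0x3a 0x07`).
10. call fields op=0x1c:5|imm=-4:11 → word e7fch → fc e7
11. srl fields op=0x6:5|rd=4:3|rs=5:3|pad=0:5 → word 34a0h → a0 34
12. sbi fields op=0x0:5|rd=5:3|imm=66:8 → word 0542h → 42 05
13. store fields op=0x1a:5|rd=7:3|rs=0:3|pad=0:5 → word d700h → 00 d7

0xfc 0xe7 0xa0 0x34 0x42 0x05 0x00 0xd7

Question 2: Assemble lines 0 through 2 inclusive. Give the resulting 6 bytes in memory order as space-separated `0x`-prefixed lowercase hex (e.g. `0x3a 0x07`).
0x00 0x91 0x00 0x8d 0x00 0x38

line 0 (neg): pack op=0x12:5|rd=1:3|pad=0:8 = 0x9100; little→ 00 91
line 1 (inv): pack op=0x11:5|rd=5:3|pad=0:8 = 0x8d00; little→ 00 8d
line 2 (incr): pack op=0x7:5|rd=0:3|pad=0:8 = 0x3800; little→ 00 38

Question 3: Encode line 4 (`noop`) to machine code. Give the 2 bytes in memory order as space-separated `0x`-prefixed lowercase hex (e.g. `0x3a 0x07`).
0x00 0xf0

line 4 (noop): pack op=0x1e:5|pad=0:11 = 0xf000; little→ 00 f0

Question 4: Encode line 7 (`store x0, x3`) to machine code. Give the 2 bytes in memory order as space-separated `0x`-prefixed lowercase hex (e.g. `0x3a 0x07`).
0x60 0xd0

line 7 (store): pack op=0x1a:5|rd=0:3|rs=3:3|pad=0:5 = 0xd060; little→ 60 d0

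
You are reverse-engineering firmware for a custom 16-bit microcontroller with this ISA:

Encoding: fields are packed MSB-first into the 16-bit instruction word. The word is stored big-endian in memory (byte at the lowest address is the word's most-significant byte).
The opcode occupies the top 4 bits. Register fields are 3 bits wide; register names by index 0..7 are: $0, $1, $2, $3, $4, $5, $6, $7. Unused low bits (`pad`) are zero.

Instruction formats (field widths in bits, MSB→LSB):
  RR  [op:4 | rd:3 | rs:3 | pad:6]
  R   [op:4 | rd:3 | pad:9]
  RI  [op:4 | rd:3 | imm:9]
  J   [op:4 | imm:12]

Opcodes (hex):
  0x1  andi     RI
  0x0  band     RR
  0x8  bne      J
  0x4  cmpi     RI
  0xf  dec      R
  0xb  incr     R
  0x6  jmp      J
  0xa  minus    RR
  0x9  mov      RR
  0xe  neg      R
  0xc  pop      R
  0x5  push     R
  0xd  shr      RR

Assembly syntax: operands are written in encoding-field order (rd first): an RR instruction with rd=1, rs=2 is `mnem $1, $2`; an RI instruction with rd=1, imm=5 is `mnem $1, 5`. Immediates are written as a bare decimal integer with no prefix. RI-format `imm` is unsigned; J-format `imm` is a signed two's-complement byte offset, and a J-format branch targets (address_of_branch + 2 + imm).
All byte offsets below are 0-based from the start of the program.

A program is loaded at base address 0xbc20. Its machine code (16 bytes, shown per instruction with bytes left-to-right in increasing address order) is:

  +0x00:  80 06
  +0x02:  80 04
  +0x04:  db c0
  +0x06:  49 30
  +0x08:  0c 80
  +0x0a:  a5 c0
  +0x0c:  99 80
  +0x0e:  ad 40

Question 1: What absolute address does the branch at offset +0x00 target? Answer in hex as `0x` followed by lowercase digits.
@+00  big-endian(80 06) = 0x8006
  top 4b → 0x8 → bne [J]
  imm: (w>>0)&0xfff=0x6 → 6
  target = base 0xbc20 + off 0x00 + 2 + imm 6 = 0xbc28

0xbc28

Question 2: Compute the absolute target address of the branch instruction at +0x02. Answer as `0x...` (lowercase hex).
0xbc28

off 0x02: read 80 04 as big → 0x8004
  opcode bits[15:12]=0x8: bne/J
  imm@[11:0]=0x4 ⇒ 4
  target = base 0xbc20 + off 0x02 + 2 + imm 4 = 0xbc28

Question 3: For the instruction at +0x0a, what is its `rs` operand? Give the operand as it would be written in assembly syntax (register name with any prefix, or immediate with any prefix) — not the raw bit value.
[0a] a5 c0 → 0xa5c0
  opcode bits[15:12]=0xa: minus/RR
  rd@[11:9]=0x2 ⇒ $2
  rs@[8:6]=0x7 ⇒ $7

$7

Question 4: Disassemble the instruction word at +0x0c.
@+0c  big-endian(99 80) = 0x9980
  op=0x9980>>12=0x9 ⇒ mov (RR)
  [11:9] rd=4 = $4
  [8:6] rs=6 = $6

mov $4, $6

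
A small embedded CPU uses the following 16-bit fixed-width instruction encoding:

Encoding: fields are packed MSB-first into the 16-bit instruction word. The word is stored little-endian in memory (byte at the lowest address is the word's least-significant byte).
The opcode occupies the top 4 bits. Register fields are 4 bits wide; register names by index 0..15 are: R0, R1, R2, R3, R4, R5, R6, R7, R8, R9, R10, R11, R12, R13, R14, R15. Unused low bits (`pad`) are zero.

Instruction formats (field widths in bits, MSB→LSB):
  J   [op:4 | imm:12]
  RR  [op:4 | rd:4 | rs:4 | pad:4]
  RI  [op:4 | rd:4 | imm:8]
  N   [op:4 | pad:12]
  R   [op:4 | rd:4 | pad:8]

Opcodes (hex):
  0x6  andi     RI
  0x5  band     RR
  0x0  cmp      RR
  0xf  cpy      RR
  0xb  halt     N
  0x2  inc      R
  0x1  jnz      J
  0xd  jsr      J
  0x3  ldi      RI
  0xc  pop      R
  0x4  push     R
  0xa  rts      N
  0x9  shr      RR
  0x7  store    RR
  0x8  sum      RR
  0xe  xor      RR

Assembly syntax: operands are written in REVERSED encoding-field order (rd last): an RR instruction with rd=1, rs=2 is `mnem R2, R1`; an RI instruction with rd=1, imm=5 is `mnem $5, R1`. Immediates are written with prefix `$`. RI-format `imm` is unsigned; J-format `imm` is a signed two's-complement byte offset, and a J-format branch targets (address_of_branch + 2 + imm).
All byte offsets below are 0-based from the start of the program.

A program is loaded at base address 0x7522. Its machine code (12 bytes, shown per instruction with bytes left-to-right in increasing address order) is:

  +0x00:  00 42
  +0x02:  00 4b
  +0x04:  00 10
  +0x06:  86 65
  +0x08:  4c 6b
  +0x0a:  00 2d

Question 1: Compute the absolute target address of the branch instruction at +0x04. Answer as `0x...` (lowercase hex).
+0x04: 00 10 ⇒ word 0x1000 (little)
  top 4b → 0x1 → jnz [J]
  [11:0] imm=0 = $0
  target = base 0x7522 + off 0x04 + 2 + imm 0 = 0x7528

0x7528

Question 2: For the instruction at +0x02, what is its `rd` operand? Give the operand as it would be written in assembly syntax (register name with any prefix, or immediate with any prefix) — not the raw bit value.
@+02  little-endian(00 4b) = 0x4b00
  opcode bits[15:12]=0x4: push/R
  rd@[11:8]=0xb ⇒ R11

R11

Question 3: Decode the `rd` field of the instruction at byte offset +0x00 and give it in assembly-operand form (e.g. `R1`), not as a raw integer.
R2

off 0x00: read 00 42 as little → 0x4200
  opcode bits[15:12]=0x4: push/R
  [11:8] rd=2 = R2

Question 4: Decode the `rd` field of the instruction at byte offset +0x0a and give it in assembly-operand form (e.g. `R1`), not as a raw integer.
R13

+0x0a: 00 2d ⇒ word 0x2d00 (little)
  op=0x2d00>>12=0x2 ⇒ inc (R)
  rd@[11:8]=0xd ⇒ R13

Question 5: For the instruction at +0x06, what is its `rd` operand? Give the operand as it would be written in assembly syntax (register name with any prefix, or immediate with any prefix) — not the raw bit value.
off 0x06: read 86 65 as little → 0x6586
  op=0x6586>>12=0x6 ⇒ andi (RI)
  rd: (w>>8)&0xf=0x5 → R5
  imm: (w>>0)&0xff=0x86 → $134

R5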